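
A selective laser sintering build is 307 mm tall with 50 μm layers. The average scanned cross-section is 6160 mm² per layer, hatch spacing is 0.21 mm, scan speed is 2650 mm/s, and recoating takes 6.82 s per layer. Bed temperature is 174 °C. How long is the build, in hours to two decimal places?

Layer count = ceil(307 / 0.05) = 6140.
Scan path per layer = 6160 / 0.21 = 29333.3 mm.
Laser time per layer = 29333.3 / 2650 = 11.0692 s.
Time per layer = 11.0692 + 6.82 = 17.8892 s.
6140 layers × 17.8892 s/layer = 109839.688 s, i.e. 30.51 hours.

30.51 hours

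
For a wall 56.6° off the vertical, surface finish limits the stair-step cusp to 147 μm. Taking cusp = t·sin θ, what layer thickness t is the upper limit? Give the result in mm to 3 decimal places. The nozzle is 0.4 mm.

0.176 mm

t = h_c / sin θ = 0.147 / 0.8348 = 0.176 mm.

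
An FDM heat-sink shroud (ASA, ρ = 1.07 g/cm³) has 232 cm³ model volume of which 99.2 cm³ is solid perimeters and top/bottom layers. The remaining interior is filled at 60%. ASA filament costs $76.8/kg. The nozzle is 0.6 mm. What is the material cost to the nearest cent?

Interior volume = 232 − 99.2 = 132.8 cm³.
Deposited infill = 0.60 × 132.8, so 79.68 cm³.
Total printed volume = 99.2 + 79.68, so 178.88 cm³.
Mass = 178.88 × 1.07, so 191.4016 g.
Cost = 191.4016 g / 1000 × $76.8/kg = $14.70.

$14.70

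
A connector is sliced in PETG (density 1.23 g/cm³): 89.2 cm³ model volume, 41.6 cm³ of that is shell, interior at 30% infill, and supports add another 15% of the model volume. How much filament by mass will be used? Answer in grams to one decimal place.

85.2 g

Interior volume = 89.2 − 41.6 = 47.6 cm³.
Infill deposited = 0.30 × 47.6, so 14.28 cm³.
Support = 0.15 × 89.2, so 13.38 cm³.
Total printed volume = 41.6 + 14.28 + 13.38, so 69.26 cm³.
Mass = 69.26 × 1.23 = 85.1898 g.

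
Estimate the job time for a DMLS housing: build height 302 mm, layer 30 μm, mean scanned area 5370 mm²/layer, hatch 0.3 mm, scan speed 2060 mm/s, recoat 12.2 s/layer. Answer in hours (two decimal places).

Layers = ⌈302/0.03⌉ = 10067.
Hatch length per layer: 5370 / 0.3 → 17900 mm.
Scan time per layer = 17900 / 2060 = 8.6893 s.
Time per layer: 8.6893 + 12.2 → 20.8893 s.
10067 layers × 20.8893 s/layer = 210292.5831 s, i.e. 58.41 hours.

58.41 hours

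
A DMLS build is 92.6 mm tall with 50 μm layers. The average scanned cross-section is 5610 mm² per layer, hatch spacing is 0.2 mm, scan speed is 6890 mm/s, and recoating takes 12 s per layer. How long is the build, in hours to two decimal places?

Layer count = ceil(92.6 / 0.05) = 1852.
Per-layer scan distance = 5610 / 0.2, so 28050 mm.
Laser time per layer: 28050 / 6890 → 4.0711 s.
Per-layer time = 4.0711 + 12 = 16.0711 s.
Build time = 1852 × 16.0711 = 29763.6772 s = 8.27 hours.

8.27 hours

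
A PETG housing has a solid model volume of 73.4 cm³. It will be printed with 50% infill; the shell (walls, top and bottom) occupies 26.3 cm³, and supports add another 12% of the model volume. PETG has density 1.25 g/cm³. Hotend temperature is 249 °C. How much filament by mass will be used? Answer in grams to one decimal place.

73.3 g

Infill region = 73.4 − 26.3, so 47.1 cm³.
Infill deposited = 0.50 × 47.1, so 23.55 cm³.
Support = 0.12 × 73.4, so 8.808 cm³.
Total extruded: 26.3 + 23.55 + 8.808 → 58.658 cm³.
Mass = 58.658 × 1.25, so 73.3225 g.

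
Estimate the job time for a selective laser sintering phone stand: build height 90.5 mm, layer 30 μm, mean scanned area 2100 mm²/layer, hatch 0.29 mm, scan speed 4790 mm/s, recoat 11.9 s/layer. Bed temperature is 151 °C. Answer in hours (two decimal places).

11.24 hours

Layers = ⌈90.5/0.03⌉ = 3017.
Scan path per layer = 2100 / 0.29 = 7241.4 mm.
Scan time per layer: 7241.4 / 4790 → 1.5118 s.
Per-layer time = 1.5118 + 11.9 = 13.4118 s.
Total: 3017 × 13.4118 s = 40463.4006 s → 11.24 hours.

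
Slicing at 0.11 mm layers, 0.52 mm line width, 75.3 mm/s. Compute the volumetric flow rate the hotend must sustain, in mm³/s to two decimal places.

A = 0.11 × 0.52 = 0.0572 mm².
Q = v·A = 75.3 × 0.0572 = 4.31 mm³/s.

4.31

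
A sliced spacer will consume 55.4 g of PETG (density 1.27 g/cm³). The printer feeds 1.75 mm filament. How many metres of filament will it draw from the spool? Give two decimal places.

18.14 m

Extruded volume: 55.4/1.27 = 43.622 cm³ (43622 mm³).
Filament cross-section = π × (1.75/2)² = 2.4053 mm².
Length = 43622 / 2.4053 = 18135.78 mm = 18.14 m.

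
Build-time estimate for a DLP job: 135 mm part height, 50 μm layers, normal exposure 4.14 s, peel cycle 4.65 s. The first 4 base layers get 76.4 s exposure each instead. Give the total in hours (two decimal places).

6.67 hours

Number of layers: 135 / 0.05 → 2700 (rounded up).
Bottom layers = 4 × (76.4 + 4.65) = 324.2 s.
Remaining layers = 2696 × (4.14 + 4.65) = 23697.84 s.
Sum: 324.2 + 23697.84 = 24022.04 s → 6.67 hours.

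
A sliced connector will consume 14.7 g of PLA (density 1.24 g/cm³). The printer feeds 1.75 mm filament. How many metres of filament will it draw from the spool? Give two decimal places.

Extruded volume: 14.7/1.24 = 11.8548 cm³ (11854.8 mm³).
A = π r² = π × 0.875² = 2.4053 mm².
Length = 11854.8 / 2.4053 = 4928.62 mm = 4.93 m.

4.93 m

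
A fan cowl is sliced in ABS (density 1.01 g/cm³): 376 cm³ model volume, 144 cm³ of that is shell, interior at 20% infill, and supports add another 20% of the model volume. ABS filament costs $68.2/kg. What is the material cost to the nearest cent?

$18.30

Interior volume: 376 − 144 → 232 cm³.
Infill volume: 0.20 × 232 → 46.4 cm³.
Support = 0.20 × 376, so 75.2 cm³.
Total printed volume: 144 + 46.4 + 75.2 → 265.6 cm³.
Mass = 265.6 × 1.01 = 268.256 g.
Cost = 268.256 g / 1000 × $68.2/kg = $18.30.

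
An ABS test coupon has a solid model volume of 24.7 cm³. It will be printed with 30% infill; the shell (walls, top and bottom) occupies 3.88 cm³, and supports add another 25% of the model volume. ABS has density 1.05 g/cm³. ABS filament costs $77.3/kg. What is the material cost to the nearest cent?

Infill region = 24.7 − 3.88, so 20.82 cm³.
Infill deposited: 0.30 × 20.82 → 6.246 cm³.
Support: 0.25 × 24.7 → 6.175 cm³.
Deposited volume = 3.88 + 6.246 + 6.175, so 16.301 cm³.
Mass = 16.301 × 1.05 = 17.11605 g.
At $77.3/kg: 17.11605/1000 × 77.3 = $1.32.

$1.32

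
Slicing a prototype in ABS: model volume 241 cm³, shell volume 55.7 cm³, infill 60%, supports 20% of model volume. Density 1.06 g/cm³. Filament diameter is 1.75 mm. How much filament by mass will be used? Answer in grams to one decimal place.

Interior volume = 241 − 55.7, so 185.3 cm³.
Deposited infill = 0.60 × 185.3, so 111.18 cm³.
Support: 0.20 × 241 → 48.2 cm³.
Total printed volume = 55.7 + 111.18 + 48.2, so 215.08 cm³.
Mass = 215.08 × 1.06 = 227.9848 g.

228.0 g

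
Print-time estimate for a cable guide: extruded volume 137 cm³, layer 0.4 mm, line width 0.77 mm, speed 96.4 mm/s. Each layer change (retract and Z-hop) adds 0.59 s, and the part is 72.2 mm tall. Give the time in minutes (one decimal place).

78.7 minutes

Bead cross-section: 0.4 × 0.77 → 0.308 mm².
Toolpath length = 137 cm³ / 0.308 mm² = 137000 / 0.308 = 444805.2 mm.
Print-move time = 444805.2 / 96.4, so 4614.2 s.
Layers = ⌈72.2/0.4⌉ = 181.
Layer-change overhead = 181 × 0.59 = 106.79 s.
Total = 4614.2 + 106.79 = 4720.99 s = 78.7 minutes.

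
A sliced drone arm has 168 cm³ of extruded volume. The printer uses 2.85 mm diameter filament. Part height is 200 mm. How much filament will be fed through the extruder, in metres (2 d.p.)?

26.33 m

Cross-section of 2.85 mm filament: π·(2.85/2)² = 6.3794 mm².
L = 168000 mm³ / 6.3794 mm² = 26334.77 mm, i.e. 26.33 m.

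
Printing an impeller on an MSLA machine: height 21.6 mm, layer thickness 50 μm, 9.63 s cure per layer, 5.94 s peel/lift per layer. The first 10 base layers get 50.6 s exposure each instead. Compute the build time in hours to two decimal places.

1.98 hours

Layer count = ceil(21.6 / 0.05) = 432.
Base layers = 10 × (50.6 + 5.94) = 565.4 s.
Normal layers = 422 × (9.63 + 5.94), so 6570.54 s.
Sum: 565.4 + 6570.54 = 7135.94 s → 1.98 hours.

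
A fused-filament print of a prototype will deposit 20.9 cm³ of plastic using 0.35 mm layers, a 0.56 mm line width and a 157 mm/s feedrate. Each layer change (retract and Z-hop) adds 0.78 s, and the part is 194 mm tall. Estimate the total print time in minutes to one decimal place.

18.5 minutes

Bead cross-section = 0.35 × 0.56 = 0.196 mm².
Path length: 20900 mm³ / 0.196 mm² → 106632.7 mm.
Time extruding: 106632.7 / 157 → 679.2 s.
Number of layers: 194 / 0.35 → 555 (rounded up).
Layer-change overhead: 555 × 0.78 → 432.9 s.
Altogether 679.2 + 432.9 = 1112.1 s, i.e. 18.5 minutes.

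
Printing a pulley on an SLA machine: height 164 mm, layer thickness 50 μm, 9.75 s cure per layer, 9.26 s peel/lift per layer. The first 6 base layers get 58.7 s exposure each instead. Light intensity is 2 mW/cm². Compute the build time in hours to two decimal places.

17.40 hours

Number of layers: 164 / 0.05 → 3280 (rounded up).
Base layers: 6 × (58.7 + 9.26) → 407.76 s.
Remaining layers: 3274 × (9.75 + 9.26) → 62238.74 s.
Sum: 407.76 + 62238.74 = 62646.5 s → 17.40 hours.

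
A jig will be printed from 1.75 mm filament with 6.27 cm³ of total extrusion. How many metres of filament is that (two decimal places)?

Cross-section of 1.75 mm filament: π·(1.75/2)² = 2.4053 mm².
Length = 6.27 cm³ / 2.4053 mm² = 6270 / 2.4053 = 2606.74 mm = 2.61 m.

2.61 m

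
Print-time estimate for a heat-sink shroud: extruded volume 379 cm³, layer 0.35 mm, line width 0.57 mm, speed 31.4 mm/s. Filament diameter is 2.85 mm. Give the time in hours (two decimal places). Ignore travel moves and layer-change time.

Extrusion cross-section: 0.35 × 0.57 → 0.1995 mm².
Total extruded path = 379000/0.1995 = 1899749.4 mm.
Print-move time = 1899749.4 / 31.4, so 60501.6 s.
That's 60501.6 s → 16.81 hours.

16.81 hours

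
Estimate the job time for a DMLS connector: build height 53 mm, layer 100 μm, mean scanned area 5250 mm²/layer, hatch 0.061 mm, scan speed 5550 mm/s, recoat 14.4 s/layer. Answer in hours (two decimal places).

Layer count = ceil(53 / 0.1) = 530.
Per-layer scan distance: 5250 / 0.061 → 86065.6 mm.
Per-layer scan time = 86065.6 / 5550 = 15.5073 s.
Layer cycle = 15.5073 + 14.4 = 29.9073 s.
Build time = 530 × 29.9073 = 15850.869 s = 4.40 hours.

4.40 hours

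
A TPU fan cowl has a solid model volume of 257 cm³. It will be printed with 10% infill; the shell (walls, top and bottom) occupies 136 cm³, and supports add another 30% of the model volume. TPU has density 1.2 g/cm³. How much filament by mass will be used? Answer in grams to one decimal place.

270.2 g

Interior volume: 257 − 136 → 121 cm³.
Infill volume = 0.10 × 121 = 12.1 cm³.
Support = 0.30 × 257 = 77.1 cm³.
Total extruded = 136 + 12.1 + 77.1, so 225.2 cm³.
Mass = 225.2 × 1.2, so 270.24 g.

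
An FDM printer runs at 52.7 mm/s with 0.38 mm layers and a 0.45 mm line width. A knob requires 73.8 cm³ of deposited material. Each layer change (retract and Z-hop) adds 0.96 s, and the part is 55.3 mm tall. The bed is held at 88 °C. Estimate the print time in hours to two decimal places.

Line area = 0.38 × 0.45 = 0.171 mm².
Total extruded path = 73800/0.171 = 431578.9 mm.
Extrusion time = 431578.9 / 52.7, so 8189.4 s.
Layer count = ceil(55.3 / 0.38) = 146.
Z-hop total: 146 × 0.96 → 140.16 s.
Total = 8189.4 + 140.16 = 8329.56 s = 2.31 hours.

2.31 hours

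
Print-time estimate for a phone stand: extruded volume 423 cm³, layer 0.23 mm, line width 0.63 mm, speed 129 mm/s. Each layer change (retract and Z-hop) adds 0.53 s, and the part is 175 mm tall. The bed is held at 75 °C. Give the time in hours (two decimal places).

6.40 hours

Extrusion cross-section = 0.23 × 0.63 = 0.1449 mm².
Total extruded path = 423000/0.1449 = 2919254.7 mm.
Print-move time = 2919254.7 / 129, so 22629.9 s.
Number of layers: 175 / 0.23 → 761 (rounded up).
Layer-change overhead: 761 × 0.53 → 403.33 s.
Altogether 22629.9 + 403.33 = 23033.23 s, i.e. 6.40 hours.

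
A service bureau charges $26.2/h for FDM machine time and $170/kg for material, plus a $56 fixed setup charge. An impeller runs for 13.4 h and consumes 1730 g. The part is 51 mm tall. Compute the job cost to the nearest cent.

$701.18

Time charge = 26.2 × 13.4, so $351.08.
Material charge = 170 × 1730/1000, so $294.10.
Total = 351.08 + 294.10 + 56 = $701.18.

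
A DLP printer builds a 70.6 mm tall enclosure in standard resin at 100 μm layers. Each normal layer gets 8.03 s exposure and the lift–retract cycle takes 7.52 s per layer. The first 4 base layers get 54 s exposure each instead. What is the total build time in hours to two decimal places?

Layer count = ceil(70.6 / 0.1) = 706.
Base layers = 4 × (54 + 7.52), so 246.08 s.
Normal layers: 702 × (8.03 + 7.52) → 10916.1 s.
Total = 246.08 + 10916.1 = 11162.18 s = 3.10 hours.

3.10 hours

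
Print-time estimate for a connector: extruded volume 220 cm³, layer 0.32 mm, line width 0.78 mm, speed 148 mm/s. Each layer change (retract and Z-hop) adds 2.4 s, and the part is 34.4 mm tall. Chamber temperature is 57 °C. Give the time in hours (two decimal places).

1.73 hours

Extrusion cross-section = 0.32 × 0.78 = 0.2496 mm².
Toolpath length = 220 cm³ / 0.2496 mm² = 220000 / 0.2496 = 881410.3 mm.
Print-move time = 881410.3 / 148, so 5955.5 s.
Layers = ⌈34.4/0.32⌉ = 108.
Non-print overhead = 108 × 2.4 = 259.2 s.
Total = 5955.5 + 259.2 = 6214.7 s = 1.73 hours.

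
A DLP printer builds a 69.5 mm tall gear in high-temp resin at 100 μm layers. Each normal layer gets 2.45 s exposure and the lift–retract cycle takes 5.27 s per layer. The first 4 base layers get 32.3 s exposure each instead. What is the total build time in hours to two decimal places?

1.52 hours

Layer count = ceil(69.5 / 0.1) = 695.
Bottom layers = 4 × (32.3 + 5.27) = 150.28 s.
Remaining layers = 691 × (2.45 + 5.27) = 5334.52 s.
Sum: 150.28 + 5334.52 = 5484.8 s → 1.52 hours.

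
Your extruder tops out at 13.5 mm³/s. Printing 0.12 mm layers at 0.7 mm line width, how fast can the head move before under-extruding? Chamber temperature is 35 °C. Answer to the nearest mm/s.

Extrusion cross-section = 0.12 × 0.7 = 0.084 mm².
Max speed = 13.5 / 0.084 = 160.71 ≈ 161 mm/s.

161 mm/s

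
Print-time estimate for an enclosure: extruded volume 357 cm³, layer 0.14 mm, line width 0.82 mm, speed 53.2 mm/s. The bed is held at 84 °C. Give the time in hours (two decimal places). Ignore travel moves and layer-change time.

Extrusion cross-section = 0.14 × 0.82, so 0.1148 mm².
Total extruded path = 357000/0.1148 = 3109756.1 mm.
Time extruding = 3109756.1 / 53.2 = 58454.1 s.
In the requested units: 58454.1 s = 16.24 hours.

16.24 hours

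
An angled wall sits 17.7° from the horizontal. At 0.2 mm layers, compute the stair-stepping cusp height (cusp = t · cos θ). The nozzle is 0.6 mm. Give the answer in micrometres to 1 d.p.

190.5 μm

Cusp = layer height × cos(17.7°) = 0.2 × 0.9527 = 0.19054 mm = 190.5 μm.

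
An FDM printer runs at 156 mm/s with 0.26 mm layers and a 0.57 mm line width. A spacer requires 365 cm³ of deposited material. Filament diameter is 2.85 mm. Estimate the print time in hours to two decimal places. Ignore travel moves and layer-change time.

4.39 hours

Bead cross-section: 0.26 × 0.57 → 0.1482 mm².
Total extruded path = 365000/0.1482 = 2462888 mm.
Time extruding: 2462888 / 156 → 15787.7 s.
That's 15787.7 s → 4.39 hours.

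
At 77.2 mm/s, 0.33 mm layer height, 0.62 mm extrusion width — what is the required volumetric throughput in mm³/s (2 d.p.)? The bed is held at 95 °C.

15.80

Bead cross-section = 0.33 × 0.62, so 0.2046 mm².
Volumetric flow = 77.2 × 0.2046 = 15.80 mm³/s.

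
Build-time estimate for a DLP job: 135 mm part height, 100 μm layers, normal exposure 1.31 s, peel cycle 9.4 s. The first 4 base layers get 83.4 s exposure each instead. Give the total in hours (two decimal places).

4.11 hours

Layers = ⌈135/0.1⌉ = 1350.
Bottom layers = 4 × (83.4 + 9.4), so 371.2 s.
Remaining layers: 1346 × (1.31 + 9.4) → 14415.66 s.
Total = 371.2 + 14415.66 = 14786.86 s = 4.11 hours.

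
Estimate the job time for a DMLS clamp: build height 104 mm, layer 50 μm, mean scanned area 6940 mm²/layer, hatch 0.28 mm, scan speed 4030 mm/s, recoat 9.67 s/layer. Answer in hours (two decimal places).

Layers = ⌈104/0.05⌉ = 2080.
Scan path per layer: 6940 / 0.28 → 24785.7 mm.
Scan time per layer = 24785.7 / 4030, so 6.1503 s.
Time per layer: 6.1503 + 9.67 → 15.8203 s.
Total: 2080 × 15.8203 s = 32906.224 s → 9.14 hours.

9.14 hours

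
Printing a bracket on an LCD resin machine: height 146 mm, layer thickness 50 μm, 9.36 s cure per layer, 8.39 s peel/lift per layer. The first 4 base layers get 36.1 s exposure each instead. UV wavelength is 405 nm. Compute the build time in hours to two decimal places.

Layers = ⌈146/0.05⌉ = 2920.
Bottom layers = 4 × (36.1 + 8.39), so 177.96 s.
Normal layers: 2916 × (9.36 + 8.39) → 51759 s.
Sum: 177.96 + 51759 = 51936.96 s → 14.43 hours.

14.43 hours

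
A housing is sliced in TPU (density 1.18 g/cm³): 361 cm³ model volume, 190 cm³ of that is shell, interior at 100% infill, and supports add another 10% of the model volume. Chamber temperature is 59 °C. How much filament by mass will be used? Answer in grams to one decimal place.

468.6 g

Interior volume = 361 − 190, so 171 cm³.
Deposited infill: 1.00 × 171 → 171 cm³.
Support = 0.10 × 361 = 36.1 cm³.
Deposited volume = 190 + 171 + 36.1 = 397.1 cm³.
Mass = 397.1 × 1.18, so 468.578 g.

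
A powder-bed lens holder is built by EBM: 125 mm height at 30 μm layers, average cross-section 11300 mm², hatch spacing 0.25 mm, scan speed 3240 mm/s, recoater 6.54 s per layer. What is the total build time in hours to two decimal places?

23.72 hours

Number of layers: 125 / 0.03 → 4167 (rounded up).
Hatch length per layer: 11300 / 0.25 → 45200 mm.
Beam time per layer: 45200 / 3240 → 13.9506 s.
Time per layer = 13.9506 + 6.54 = 20.4906 s.
4167 layers × 20.4906 s/layer = 85384.3302 s, i.e. 23.72 hours.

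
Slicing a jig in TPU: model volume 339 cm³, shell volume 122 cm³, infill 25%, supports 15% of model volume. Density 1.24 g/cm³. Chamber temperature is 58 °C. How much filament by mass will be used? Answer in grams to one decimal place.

281.6 g

Infill region: 339 − 122 → 217 cm³.
Infill volume: 0.25 × 217 → 54.25 cm³.
Support = 0.15 × 339, so 50.85 cm³.
Deposited volume = 122 + 54.25 + 50.85 = 227.1 cm³.
Mass = 227.1 × 1.24, so 281.604 g.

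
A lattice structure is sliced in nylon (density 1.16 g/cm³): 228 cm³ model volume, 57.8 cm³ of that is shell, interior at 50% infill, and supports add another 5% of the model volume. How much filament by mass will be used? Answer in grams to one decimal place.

179.0 g

Infill region = 228 − 57.8 = 170.2 cm³.
Infill volume = 0.50 × 170.2 = 85.1 cm³.
Support: 0.05 × 228 → 11.4 cm³.
Total extruded: 57.8 + 85.1 + 11.4 → 154.3 cm³.
Mass = 154.3 × 1.16, so 178.988 g.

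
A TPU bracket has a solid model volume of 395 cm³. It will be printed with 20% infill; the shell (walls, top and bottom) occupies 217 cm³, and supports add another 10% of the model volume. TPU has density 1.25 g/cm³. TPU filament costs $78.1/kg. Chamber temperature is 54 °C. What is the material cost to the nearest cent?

Volume inside the shell: 395 − 217 → 178 cm³.
Deposited infill = 0.20 × 178 = 35.6 cm³.
Support: 0.10 × 395 → 39.5 cm³.
Deposited volume = 217 + 35.6 + 39.5, so 292.1 cm³.
Mass = 292.1 × 1.25 = 365.125 g.
Cost = 365.125 g / 1000 × $78.1/kg = $28.52.

$28.52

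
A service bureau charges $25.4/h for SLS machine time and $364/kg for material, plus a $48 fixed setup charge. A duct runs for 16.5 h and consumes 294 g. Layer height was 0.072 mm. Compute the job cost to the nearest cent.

Machine cost: 25.4 × 16.5 → $419.10.
Feedstock cost = 364 × 294/1000 = $107.016.
Adding setup: 419.10 + 107.016 + 48 → 574.116 ≈ $574.12.

$574.12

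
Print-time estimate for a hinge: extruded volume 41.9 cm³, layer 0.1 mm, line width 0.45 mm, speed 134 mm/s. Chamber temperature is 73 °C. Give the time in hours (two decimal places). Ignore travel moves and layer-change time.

1.93 hours

Extrusion cross-section = 0.1 × 0.45 = 0.045 mm².
Path length: 41900 mm³ / 0.045 mm² → 931111.1 mm.
Extrusion time = 931111.1 / 134, so 6948.6 s.
Converting: 6948.6 s = 1.93 hours.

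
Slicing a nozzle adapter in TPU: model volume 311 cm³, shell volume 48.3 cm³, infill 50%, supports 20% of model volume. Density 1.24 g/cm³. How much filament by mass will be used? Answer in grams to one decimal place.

299.9 g

Volume inside the shell = 311 − 48.3 = 262.7 cm³.
Infill volume = 0.50 × 262.7, so 131.35 cm³.
Support = 0.20 × 311, so 62.2 cm³.
Deposited volume = 48.3 + 131.35 + 62.2 = 241.85 cm³.
Mass = 241.85 × 1.24 = 299.894 g.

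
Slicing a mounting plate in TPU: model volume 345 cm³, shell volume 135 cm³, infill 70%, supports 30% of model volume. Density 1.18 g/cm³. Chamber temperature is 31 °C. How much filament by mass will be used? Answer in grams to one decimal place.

Interior volume: 345 − 135 → 210 cm³.
Deposited infill: 0.70 × 210 → 147 cm³.
Support = 0.30 × 345, so 103.5 cm³.
Total printed volume = 135 + 147 + 103.5, so 385.5 cm³.
Mass = 385.5 × 1.18, so 454.89 g.

454.9 g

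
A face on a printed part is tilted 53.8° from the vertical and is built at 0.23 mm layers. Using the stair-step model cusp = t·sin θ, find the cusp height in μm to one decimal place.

Cusp = layer height × sin(53.8°) = 0.23 × 0.8070 = 0.18561 mm = 185.6 μm.

185.6 μm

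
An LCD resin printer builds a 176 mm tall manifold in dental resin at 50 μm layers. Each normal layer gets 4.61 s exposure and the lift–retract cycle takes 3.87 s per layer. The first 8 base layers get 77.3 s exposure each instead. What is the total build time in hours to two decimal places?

8.45 hours

Layer count = ceil(176 / 0.05) = 3520.
Base layers = 8 × (77.3 + 3.87) = 649.36 s.
Remaining layers = 3512 × (4.61 + 3.87) = 29781.76 s.
Sum: 649.36 + 29781.76 = 30431.12 s → 8.45 hours.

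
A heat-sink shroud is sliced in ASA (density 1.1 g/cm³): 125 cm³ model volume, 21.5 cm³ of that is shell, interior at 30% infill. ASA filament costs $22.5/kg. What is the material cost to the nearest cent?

$1.30

Volume inside the shell: 125 − 21.5 → 103.5 cm³.
Deposited infill = 0.30 × 103.5, so 31.05 cm³.
Deposited volume: 21.5 + 31.05 → 52.55 cm³.
Mass = 52.55 × 1.1 = 57.805 g.
At $22.5/kg: 57.805/1000 × 22.5 = $1.30.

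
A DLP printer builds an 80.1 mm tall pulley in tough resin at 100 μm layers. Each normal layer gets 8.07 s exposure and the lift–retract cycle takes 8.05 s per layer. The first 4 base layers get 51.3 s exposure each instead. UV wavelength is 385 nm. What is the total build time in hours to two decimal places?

3.63 hours

Layers = ⌈80.1/0.1⌉ = 801.
Base layers: 4 × (51.3 + 8.05) → 237.4 s.
Regular layers = 797 × (8.07 + 8.05), so 12847.64 s.
Total = 237.4 + 12847.64 = 13085.04 s = 3.63 hours.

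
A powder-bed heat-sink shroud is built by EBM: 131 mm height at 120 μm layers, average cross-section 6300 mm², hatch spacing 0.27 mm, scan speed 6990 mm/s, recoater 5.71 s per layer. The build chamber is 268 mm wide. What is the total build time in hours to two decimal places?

Number of layers: 131 / 0.12 → 1092 (rounded up).
Per-layer scan distance = 6300 / 0.27, so 23333.3 mm.
Per-layer scan time: 23333.3 / 6990 → 3.3381 s.
Layer cycle = 3.3381 + 5.71, so 9.0481 s.
1092 layers × 9.0481 s/layer = 9880.5252 s, i.e. 2.74 hours.

2.74 hours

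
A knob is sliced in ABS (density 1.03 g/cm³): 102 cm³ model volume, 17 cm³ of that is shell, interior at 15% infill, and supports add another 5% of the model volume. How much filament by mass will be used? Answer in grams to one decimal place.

35.9 g

Volume inside the shell = 102 − 17 = 85 cm³.
Deposited infill = 0.15 × 85 = 12.75 cm³.
Support = 0.05 × 102 = 5.1 cm³.
Total extruded: 17 + 12.75 + 5.1 → 34.85 cm³.
Mass = 34.85 × 1.03, so 35.8955 g.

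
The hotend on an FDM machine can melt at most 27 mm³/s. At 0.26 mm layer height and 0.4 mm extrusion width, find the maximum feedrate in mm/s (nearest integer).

260 mm/s

Bead cross-section: 0.26 × 0.4 → 0.104 mm².
v_max = Q/A = 27/0.104 = 259.62 mm/s → 260 mm/s.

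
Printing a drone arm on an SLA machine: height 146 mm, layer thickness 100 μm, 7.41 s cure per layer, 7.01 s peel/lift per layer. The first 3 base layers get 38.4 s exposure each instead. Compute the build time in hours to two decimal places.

5.87 hours

Layer count = ceil(146 / 0.1) = 1460.
Burn-in layers = 3 × (38.4 + 7.01), so 136.23 s.
Remaining layers: 1457 × (7.41 + 7.01) → 21009.94 s.
Total = 136.23 + 21009.94 = 21146.17 s = 5.87 hours.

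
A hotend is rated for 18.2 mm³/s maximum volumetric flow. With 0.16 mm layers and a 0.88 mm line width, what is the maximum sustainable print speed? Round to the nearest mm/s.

129 mm/s

A = 0.16 × 0.88, so 0.1408 mm².
Max speed = 18.2 / 0.1408 = 129.26 ≈ 129 mm/s.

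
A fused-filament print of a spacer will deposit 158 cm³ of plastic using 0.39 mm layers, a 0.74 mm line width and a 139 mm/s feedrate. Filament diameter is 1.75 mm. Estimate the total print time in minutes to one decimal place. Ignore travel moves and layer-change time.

Extrusion cross-section = 0.39 × 0.74, so 0.2886 mm².
Toolpath length = 158 cm³ / 0.2886 mm² = 158000 / 0.2886 = 547470.5 mm.
Print-move time: 547470.5 / 139 → 3938.6 s.
Converting: 3938.6 s = 65.6 minutes.

65.6 minutes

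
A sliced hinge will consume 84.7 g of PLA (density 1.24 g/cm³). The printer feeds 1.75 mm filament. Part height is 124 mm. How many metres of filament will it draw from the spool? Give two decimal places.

28.40 m

Volume = 84.7 g / 1.24 g·cm⁻³ = 68.3065 cm³ = 68306.5 mm³.
A = π r² = π × 0.875² = 2.4053 mm².
Length = 68306.5 / 2.4053 = 28398.33 mm = 28.40 m.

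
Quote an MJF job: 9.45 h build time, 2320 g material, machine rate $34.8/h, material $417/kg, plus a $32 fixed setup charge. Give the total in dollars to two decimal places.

Machine cost: 34.8 × 9.45 → $328.86.
Material cost: 417 × 2320/1000 → $967.44.
Total = 328.86 + 967.44 + 32 = $1328.30.

$1328.30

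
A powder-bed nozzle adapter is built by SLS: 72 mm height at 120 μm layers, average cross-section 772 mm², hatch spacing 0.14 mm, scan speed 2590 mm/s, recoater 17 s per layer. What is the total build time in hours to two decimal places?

Layers = ⌈72/0.12⌉ = 600.
Hatch length per layer = 772 / 0.14, so 5514.3 mm.
Laser time per layer = 5514.3 / 2590 = 2.1291 s.
Time per layer = 2.1291 + 17, so 19.1291 s.
Build time = 600 × 19.1291 = 11477.46 s = 3.19 hours.

3.19 hours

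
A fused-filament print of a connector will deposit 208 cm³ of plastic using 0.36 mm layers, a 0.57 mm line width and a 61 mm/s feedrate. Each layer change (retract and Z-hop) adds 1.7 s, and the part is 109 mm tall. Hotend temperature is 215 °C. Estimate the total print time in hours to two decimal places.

Line area = 0.36 × 0.57 = 0.2052 mm².
Total extruded path = 208000/0.2052 = 1013645.2 mm.
Time extruding = 1013645.2 / 61, so 16617.1 s.
Number of layers: 109 / 0.36 → 303 (rounded up).
Layer-change overhead = 303 × 1.7, so 515.1 s.
Total = 16617.1 + 515.1 = 17132.2 s = 4.76 hours.

4.76 hours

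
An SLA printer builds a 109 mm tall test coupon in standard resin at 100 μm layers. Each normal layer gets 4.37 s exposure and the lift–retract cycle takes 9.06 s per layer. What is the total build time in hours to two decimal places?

Layer count = ceil(109 / 0.1) = 1090.
Per-layer time = 4.37 + 9.06, so 13.43 s.
Build time: 1090 × 13.43 s = 14638.7 s, i.e. 4.07 hours.

4.07 hours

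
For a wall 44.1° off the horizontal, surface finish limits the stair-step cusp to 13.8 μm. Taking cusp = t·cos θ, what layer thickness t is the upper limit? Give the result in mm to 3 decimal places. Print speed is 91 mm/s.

t = h_c / cos θ = 0.0138 / 0.7181 = 0.019 mm.

0.019 mm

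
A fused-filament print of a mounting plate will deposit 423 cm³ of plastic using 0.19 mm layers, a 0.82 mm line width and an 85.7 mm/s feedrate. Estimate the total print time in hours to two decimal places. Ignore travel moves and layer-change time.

8.80 hours

Extrusion cross-section: 0.19 × 0.82 → 0.1558 mm².
Total extruded path = 423000/0.1558 = 2715019.3 mm.
Time extruding = 2715019.3 / 85.7, so 31680.5 s.
That's 31680.5 s → 8.80 hours.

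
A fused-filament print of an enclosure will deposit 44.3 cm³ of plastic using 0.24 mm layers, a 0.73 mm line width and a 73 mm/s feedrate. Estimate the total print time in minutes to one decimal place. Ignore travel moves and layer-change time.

57.7 minutes

Extrusion cross-section = 0.24 × 0.73, so 0.1752 mm².
Path length: 44300 mm³ / 0.1752 mm² → 252853.9 mm.
Extrusion time: 252853.9 / 73 → 3463.8 s.
That's 3463.8 s → 57.7 minutes.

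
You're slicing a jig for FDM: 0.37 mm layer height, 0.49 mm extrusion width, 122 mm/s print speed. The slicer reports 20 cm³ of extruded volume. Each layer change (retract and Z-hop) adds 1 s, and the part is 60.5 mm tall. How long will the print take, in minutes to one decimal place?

Extrusion cross-section: 0.37 × 0.49 → 0.1813 mm².
Toolpath length = 20 cm³ / 0.1813 mm² = 20000 / 0.1813 = 110314.4 mm.
Print-move time = 110314.4 / 122 = 904.2 s.
Number of layers: 60.5 / 0.37 → 164 (rounded up).
Z-hop total = 164 × 1 = 164 s.
Total = 904.2 + 164 = 1068.2 s = 17.8 minutes.

17.8 minutes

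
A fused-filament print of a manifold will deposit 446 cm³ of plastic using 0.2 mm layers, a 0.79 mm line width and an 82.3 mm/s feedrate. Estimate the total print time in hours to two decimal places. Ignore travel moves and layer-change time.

Line area = 0.2 × 0.79, so 0.158 mm².
Total extruded path = 446000/0.158 = 2822784.8 mm.
Print-move time: 2822784.8 / 82.3 → 34298.7 s.
Converting: 34298.7 s = 9.53 hours.

9.53 hours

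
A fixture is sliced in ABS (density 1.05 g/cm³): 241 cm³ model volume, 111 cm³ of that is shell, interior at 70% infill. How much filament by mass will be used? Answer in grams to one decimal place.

Infill region: 241 − 111 → 130 cm³.
Infill deposited = 0.70 × 130 = 91 cm³.
Total extruded = 111 + 91 = 202 cm³.
Mass = 202 × 1.05 = 212.1 g.

212.1 g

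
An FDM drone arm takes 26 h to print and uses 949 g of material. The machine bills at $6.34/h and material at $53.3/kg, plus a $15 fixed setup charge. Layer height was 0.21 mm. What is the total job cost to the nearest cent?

Time charge = 6.34 × 26, so $164.84.
Material charge: 53.3 × 949/1000 → $50.5817.
Total = 164.84 + 50.5817 + 15 = 230.4217 ≈ $230.42.

$230.42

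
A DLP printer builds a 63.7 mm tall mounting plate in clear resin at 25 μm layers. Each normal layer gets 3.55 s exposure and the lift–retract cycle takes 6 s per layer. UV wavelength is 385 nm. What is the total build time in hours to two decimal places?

6.76 hours

Number of layers: 63.7 / 0.025 → 2548 (rounded up).
Per-layer time = 3.55 + 6 = 9.55 s.
Total = 2548 × 9.55 = 24333.4 s = 6.76 hours.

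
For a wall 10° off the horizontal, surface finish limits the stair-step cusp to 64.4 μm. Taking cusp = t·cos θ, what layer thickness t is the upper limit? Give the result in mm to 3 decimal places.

t = h_c / cos θ = 0.0644 / 0.9848 = 0.065 mm.

0.065 mm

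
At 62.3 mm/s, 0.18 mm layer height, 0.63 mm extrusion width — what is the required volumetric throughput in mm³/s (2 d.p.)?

7.06

A = 0.18 × 0.63 = 0.1134 mm².
Q = v·A = 62.3 × 0.1134 = 7.06 mm³/s.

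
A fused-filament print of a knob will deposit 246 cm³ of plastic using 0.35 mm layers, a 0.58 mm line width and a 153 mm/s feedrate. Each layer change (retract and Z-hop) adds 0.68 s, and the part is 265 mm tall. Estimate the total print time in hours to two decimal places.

Line area = 0.35 × 0.58 = 0.203 mm².
Path length: 246000 mm³ / 0.203 mm² → 1211822.7 mm.
Print-move time = 1211822.7 / 153 = 7920.4 s.
Layer count = ceil(265 / 0.35) = 758.
Layer-change overhead: 758 × 0.68 → 515.44 s.
Total = 7920.4 + 515.44 = 8435.84 s = 2.34 hours.

2.34 hours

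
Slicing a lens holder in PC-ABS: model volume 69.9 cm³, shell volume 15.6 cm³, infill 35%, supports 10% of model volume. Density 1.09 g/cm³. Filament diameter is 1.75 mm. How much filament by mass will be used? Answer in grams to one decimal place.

Infill region = 69.9 − 15.6 = 54.3 cm³.
Infill volume = 0.35 × 54.3 = 19.005 cm³.
Support = 0.10 × 69.9 = 6.99 cm³.
Total printed volume = 15.6 + 19.005 + 6.99 = 41.595 cm³.
Mass: 41.595 × 1.09 → 45.33855 g.

45.3 g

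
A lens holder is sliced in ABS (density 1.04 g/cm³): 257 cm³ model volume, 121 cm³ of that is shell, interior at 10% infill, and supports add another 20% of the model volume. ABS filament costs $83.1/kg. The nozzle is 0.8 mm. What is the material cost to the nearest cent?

Infill region = 257 − 121, so 136 cm³.
Infill volume: 0.10 × 136 → 13.6 cm³.
Support: 0.20 × 257 → 51.4 cm³.
Total extruded = 121 + 13.6 + 51.4 = 186 cm³.
Mass = 186 × 1.04 = 193.44 g.
At $83.1/kg: 193.44/1000 × 83.1 = $16.07.

$16.07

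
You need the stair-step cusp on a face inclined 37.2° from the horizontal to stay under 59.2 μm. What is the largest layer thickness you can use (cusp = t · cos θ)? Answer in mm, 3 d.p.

t = h_c / cos θ = 0.0592 / 0.7965 = 0.074 mm.

0.074 mm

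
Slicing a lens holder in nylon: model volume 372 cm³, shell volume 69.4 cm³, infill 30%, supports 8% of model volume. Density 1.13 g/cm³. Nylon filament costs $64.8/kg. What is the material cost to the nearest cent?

$13.91

Infill region = 372 − 69.4 = 302.6 cm³.
Infill volume = 0.30 × 302.6, so 90.78 cm³.
Support: 0.08 × 372 → 29.76 cm³.
Total extruded = 69.4 + 90.78 + 29.76 = 189.94 cm³.
Mass: 189.94 × 1.13 → 214.6322 g.
At $64.8/kg: 214.6322/1000 × 64.8 = $13.91.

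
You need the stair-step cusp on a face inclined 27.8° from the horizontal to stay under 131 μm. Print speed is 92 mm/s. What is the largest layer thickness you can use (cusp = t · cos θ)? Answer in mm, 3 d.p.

cos(27.8°) = 0.8846; t_max = 0.131/0.8846 = 0.148 mm.

0.148 mm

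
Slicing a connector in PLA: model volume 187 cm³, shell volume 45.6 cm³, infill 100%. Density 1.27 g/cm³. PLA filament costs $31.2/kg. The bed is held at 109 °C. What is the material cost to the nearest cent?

$7.41

Infill region: 187 − 45.6 → 141.4 cm³.
Infill deposited: 1.00 × 141.4 → 141.4 cm³.
Total printed volume: 45.6 + 141.4 → 187 cm³.
Mass: 187 × 1.27 → 237.49 g.
At $31.2/kg: 237.49/1000 × 31.2 = $7.41.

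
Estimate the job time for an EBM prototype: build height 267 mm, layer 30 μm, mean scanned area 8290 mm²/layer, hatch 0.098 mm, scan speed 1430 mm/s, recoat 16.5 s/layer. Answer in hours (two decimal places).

Layers = ⌈267/0.03⌉ = 8900.
Scan path per layer: 8290 / 0.098 → 84591.8 mm.
Per-layer scan time = 84591.8 / 1430 = 59.1551 s.
Per-layer time = 59.1551 + 16.5, so 75.6551 s.
Build time = 8900 × 75.6551 = 673330.39 s = 187.04 hours.

187.04 hours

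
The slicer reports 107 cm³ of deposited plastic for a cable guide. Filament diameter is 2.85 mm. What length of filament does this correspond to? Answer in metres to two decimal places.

Filament cross-section = π × (2.85/2)² = 6.3794 mm².
Length = 107 cm³ / 6.3794 mm² = 107000 / 6.3794 = 16772.74 mm = 16.77 m.

16.77 m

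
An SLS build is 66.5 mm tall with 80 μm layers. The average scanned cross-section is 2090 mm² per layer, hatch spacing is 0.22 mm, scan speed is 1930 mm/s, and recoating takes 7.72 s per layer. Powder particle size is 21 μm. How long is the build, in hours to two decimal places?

2.92 hours

Number of layers: 66.5 / 0.08 → 832 (rounded up).
Hatch length per layer: 2090 / 0.22 → 9500 mm.
Laser time per layer = 9500 / 1930, so 4.9223 s.
Layer cycle = 4.9223 + 7.72 = 12.6423 s.
832 layers × 12.6423 s/layer = 10518.3936 s, i.e. 2.92 hours.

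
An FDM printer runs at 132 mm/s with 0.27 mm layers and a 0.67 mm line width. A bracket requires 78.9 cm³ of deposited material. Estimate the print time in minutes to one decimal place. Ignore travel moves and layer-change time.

55.1 minutes

Bead cross-section: 0.27 × 0.67 → 0.1809 mm².
Path length: 78900 mm³ / 0.1809 mm² → 436152.6 mm.
Time extruding = 436152.6 / 132 = 3304.2 s.
That's 3304.2 s → 55.1 minutes.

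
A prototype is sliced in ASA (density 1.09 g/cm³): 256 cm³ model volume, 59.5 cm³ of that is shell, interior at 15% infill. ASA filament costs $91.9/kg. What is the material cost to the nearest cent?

Volume inside the shell: 256 − 59.5 → 196.5 cm³.
Infill volume: 0.15 × 196.5 → 29.475 cm³.
Deposited volume: 59.5 + 29.475 → 88.975 cm³.
Mass: 88.975 × 1.09 → 96.98275 g.
Cost = 96.98275 g / 1000 × $91.9/kg = $8.91.

$8.91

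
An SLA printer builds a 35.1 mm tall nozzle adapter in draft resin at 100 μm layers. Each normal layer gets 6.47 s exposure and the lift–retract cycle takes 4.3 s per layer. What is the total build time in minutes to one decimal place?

63.0 minutes

Layer count = ceil(35.1 / 0.1) = 351.
Cycle time = 6.47 + 4.3, so 10.77 s.
Total = 351 × 10.77 = 3780.27 s = 63.0 minutes.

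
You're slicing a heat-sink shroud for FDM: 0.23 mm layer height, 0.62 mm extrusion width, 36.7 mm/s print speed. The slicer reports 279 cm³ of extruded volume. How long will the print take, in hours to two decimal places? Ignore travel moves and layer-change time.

Line area: 0.23 × 0.62 → 0.1426 mm².
Total extruded path = 279000/0.1426 = 1956521.7 mm.
Extrusion time = 1956521.7 / 36.7 = 53311.2 s.
In the requested units: 53311.2 s = 14.81 hours.

14.81 hours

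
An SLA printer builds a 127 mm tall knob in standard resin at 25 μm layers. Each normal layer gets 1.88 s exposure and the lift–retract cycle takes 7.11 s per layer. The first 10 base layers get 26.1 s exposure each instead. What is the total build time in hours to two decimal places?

Number of layers: 127 / 0.025 → 5080 (rounded up).
Base layers: 10 × (26.1 + 7.11) → 332.1 s.
Normal layers = 5070 × (1.88 + 7.11) = 45579.3 s.
Total = 332.1 + 45579.3 = 45911.4 s = 12.75 hours.

12.75 hours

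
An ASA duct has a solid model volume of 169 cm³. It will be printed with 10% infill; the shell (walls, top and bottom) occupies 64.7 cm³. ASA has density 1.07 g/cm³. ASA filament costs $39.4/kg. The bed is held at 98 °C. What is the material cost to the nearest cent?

Volume inside the shell = 169 − 64.7 = 104.3 cm³.
Infill volume = 0.10 × 104.3, so 10.43 cm³.
Total extruded = 64.7 + 10.43 = 75.13 cm³.
Mass = 75.13 × 1.07 = 80.3891 g.
At $39.4/kg: 80.3891/1000 × 39.4 = $3.17.

$3.17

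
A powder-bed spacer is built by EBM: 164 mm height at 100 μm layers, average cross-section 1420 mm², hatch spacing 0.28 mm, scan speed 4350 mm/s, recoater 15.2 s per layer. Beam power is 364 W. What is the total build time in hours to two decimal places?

7.46 hours

Number of layers: 164 / 0.1 → 1640 (rounded up).
Per-layer scan distance = 1420 / 0.28 = 5071.4 mm.
Beam time per layer: 5071.4 / 4350 → 1.1658 s.
Time per layer = 1.1658 + 15.2, so 16.3658 s.
Build time = 1640 × 16.3658 = 26839.912 s = 7.46 hours.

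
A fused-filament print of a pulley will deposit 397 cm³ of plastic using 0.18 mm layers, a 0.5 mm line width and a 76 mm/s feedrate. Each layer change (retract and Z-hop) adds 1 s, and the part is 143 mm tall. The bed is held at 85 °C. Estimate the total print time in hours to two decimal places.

Line area: 0.18 × 0.5 → 0.09 mm².
Toolpath length = 397 cm³ / 0.09 mm² = 397000 / 0.09 = 4411111.1 mm.
Time extruding = 4411111.1 / 76, so 58040.9 s.
Number of layers: 143 / 0.18 → 795 (rounded up).
Z-hop total = 795 × 1 = 795 s.
Altogether 58040.9 + 795 = 58835.9 s, i.e. 16.34 hours.

16.34 hours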